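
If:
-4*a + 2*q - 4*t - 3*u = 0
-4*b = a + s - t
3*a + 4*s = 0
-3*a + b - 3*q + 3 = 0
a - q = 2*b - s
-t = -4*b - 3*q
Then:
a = 18/19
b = 3/38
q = 3/38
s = -27/38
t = 21/38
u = -37/19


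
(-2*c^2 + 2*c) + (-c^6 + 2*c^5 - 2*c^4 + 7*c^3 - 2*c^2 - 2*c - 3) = -c^6 + 2*c^5 - 2*c^4 + 7*c^3 - 4*c^2 - 3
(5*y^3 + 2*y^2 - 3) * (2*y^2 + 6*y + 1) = 10*y^5 + 34*y^4 + 17*y^3 - 4*y^2 - 18*y - 3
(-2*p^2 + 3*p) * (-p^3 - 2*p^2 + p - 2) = 2*p^5 + p^4 - 8*p^3 + 7*p^2 - 6*p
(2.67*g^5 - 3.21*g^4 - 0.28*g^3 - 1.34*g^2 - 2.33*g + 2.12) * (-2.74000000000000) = -7.3158*g^5 + 8.7954*g^4 + 0.7672*g^3 + 3.6716*g^2 + 6.3842*g - 5.8088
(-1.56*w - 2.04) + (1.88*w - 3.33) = 0.32*w - 5.37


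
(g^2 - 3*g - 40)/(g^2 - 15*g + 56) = (g + 5)/(g - 7)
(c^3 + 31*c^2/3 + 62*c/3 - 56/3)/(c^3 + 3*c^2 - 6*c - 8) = (c^2 + 19*c/3 - 14/3)/(c^2 - c - 2)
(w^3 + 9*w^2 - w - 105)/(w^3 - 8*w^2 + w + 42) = (w^2 + 12*w + 35)/(w^2 - 5*w - 14)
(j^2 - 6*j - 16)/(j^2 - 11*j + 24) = (j + 2)/(j - 3)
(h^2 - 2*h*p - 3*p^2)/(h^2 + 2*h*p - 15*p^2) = (h + p)/(h + 5*p)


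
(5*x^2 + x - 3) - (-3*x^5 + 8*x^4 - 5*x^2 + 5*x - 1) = 3*x^5 - 8*x^4 + 10*x^2 - 4*x - 2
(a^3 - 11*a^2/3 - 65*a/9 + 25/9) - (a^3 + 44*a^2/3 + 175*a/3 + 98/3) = -55*a^2/3 - 590*a/9 - 269/9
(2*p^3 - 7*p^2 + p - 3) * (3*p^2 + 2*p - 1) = 6*p^5 - 17*p^4 - 13*p^3 - 7*p + 3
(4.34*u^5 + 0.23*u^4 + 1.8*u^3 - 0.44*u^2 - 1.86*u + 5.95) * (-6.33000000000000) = -27.4722*u^5 - 1.4559*u^4 - 11.394*u^3 + 2.7852*u^2 + 11.7738*u - 37.6635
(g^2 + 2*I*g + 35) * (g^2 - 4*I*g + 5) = g^4 - 2*I*g^3 + 48*g^2 - 130*I*g + 175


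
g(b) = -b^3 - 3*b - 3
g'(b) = -3*b^2 - 3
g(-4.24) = 85.95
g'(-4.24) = -56.93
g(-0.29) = -2.11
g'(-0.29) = -3.25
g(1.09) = -7.57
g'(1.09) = -6.56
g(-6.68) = 315.12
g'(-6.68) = -136.87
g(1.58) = -11.68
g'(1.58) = -10.49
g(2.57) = -27.68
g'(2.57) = -22.81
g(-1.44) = 4.31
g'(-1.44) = -9.22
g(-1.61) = 6.00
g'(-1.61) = -10.78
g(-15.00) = 3417.00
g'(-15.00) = -678.00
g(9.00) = -759.00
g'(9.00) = -246.00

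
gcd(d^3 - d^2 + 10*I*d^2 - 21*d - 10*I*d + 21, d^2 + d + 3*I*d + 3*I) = d + 3*I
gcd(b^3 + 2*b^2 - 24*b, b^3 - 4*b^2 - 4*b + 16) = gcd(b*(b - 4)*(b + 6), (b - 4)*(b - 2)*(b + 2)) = b - 4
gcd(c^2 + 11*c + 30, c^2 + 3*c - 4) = 1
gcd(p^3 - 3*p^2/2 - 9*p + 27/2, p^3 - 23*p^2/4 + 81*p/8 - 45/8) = p^2 - 9*p/2 + 9/2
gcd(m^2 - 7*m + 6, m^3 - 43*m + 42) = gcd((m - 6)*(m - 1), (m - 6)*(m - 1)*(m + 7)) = m^2 - 7*m + 6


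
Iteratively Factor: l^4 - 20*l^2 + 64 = (l + 4)*(l^3 - 4*l^2 - 4*l + 16) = (l - 4)*(l + 4)*(l^2 - 4) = (l - 4)*(l - 2)*(l + 4)*(l + 2)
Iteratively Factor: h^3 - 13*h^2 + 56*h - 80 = (h - 4)*(h^2 - 9*h + 20) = (h - 4)^2*(h - 5)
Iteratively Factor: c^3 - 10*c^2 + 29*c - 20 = (c - 1)*(c^2 - 9*c + 20) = (c - 5)*(c - 1)*(c - 4)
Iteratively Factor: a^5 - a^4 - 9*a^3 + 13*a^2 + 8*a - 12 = (a + 3)*(a^4 - 4*a^3 + 3*a^2 + 4*a - 4) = (a - 2)*(a + 3)*(a^3 - 2*a^2 - a + 2) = (a - 2)^2*(a + 3)*(a^2 - 1) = (a - 2)^2*(a + 1)*(a + 3)*(a - 1)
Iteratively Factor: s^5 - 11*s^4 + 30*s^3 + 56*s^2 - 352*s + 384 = (s - 4)*(s^4 - 7*s^3 + 2*s^2 + 64*s - 96) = (s - 4)^2*(s^3 - 3*s^2 - 10*s + 24) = (s - 4)^3*(s^2 + s - 6) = (s - 4)^3*(s - 2)*(s + 3)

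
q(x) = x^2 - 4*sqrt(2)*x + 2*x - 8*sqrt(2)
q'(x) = 2*x - 4*sqrt(2) + 2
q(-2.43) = 3.48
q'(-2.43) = -8.52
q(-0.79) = -7.80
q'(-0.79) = -5.24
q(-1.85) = -1.13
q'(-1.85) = -7.36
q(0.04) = -11.46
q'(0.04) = -3.58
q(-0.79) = -7.80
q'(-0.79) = -5.24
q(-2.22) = 1.73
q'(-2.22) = -8.10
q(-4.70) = 27.96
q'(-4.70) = -13.06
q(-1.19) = -5.55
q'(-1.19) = -6.04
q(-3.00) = 8.66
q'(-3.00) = -9.66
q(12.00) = 88.80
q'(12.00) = 20.34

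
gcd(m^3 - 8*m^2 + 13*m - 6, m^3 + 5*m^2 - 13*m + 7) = m^2 - 2*m + 1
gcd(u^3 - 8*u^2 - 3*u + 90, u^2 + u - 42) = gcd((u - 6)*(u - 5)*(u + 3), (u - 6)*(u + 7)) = u - 6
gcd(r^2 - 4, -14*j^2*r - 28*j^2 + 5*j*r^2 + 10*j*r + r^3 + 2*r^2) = r + 2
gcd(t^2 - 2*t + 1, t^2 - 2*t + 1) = t^2 - 2*t + 1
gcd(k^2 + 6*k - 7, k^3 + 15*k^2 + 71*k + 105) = k + 7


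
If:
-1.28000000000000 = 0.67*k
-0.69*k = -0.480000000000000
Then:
No Solution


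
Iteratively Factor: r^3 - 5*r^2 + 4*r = (r)*(r^2 - 5*r + 4) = r*(r - 1)*(r - 4)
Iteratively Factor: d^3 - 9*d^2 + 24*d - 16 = (d - 4)*(d^2 - 5*d + 4) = (d - 4)*(d - 1)*(d - 4)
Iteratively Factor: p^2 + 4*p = (p)*(p + 4)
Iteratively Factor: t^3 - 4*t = (t)*(t^2 - 4) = t*(t + 2)*(t - 2)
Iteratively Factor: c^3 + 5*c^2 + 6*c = (c + 2)*(c^2 + 3*c) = (c + 2)*(c + 3)*(c)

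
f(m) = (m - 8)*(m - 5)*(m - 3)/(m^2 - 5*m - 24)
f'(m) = (5 - 2*m)*(m - 8)*(m - 5)*(m - 3)/(m^2 - 5*m - 24)^2 + (m - 8)*(m - 5)/(m^2 - 5*m - 24) + (m - 8)*(m - 3)/(m^2 - 5*m - 24) + (m - 5)*(m - 3)/(m^2 - 5*m - 24) = (m^2 + 6*m - 39)/(m^2 + 6*m + 9)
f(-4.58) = -45.96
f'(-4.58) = -18.23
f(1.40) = 1.31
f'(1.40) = -1.48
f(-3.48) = -114.48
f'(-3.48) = -207.33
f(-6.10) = -32.58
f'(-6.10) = -3.99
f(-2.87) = 355.36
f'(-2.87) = -2839.24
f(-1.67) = 23.42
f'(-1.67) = -26.14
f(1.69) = 0.92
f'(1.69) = -1.18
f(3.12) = -0.04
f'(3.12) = -0.28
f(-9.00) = -28.00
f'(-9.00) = -0.33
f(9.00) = 2.00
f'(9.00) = 0.67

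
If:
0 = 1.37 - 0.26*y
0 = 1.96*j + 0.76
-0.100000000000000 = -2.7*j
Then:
No Solution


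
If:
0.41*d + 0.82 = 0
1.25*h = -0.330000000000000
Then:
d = -2.00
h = -0.26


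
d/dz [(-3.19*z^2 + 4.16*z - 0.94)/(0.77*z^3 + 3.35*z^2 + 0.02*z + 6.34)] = (2.4563*z^4 - 6.4064*z^3 - 11.8284*z^2 - 34.1512*z + 26.3932)/(0.5929*z^6 + 5.159*z^5 + 11.2533*z^4 + 9.8976*z^3 + 42.4784*z^2 + 0.2536*z + 40.1956)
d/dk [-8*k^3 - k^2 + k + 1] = -24*k^2 - 2*k + 1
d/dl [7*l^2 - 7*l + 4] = 14*l - 7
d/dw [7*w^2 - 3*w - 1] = 14*w - 3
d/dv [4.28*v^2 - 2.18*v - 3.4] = 8.56*v - 2.18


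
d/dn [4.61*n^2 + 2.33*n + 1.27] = 9.22*n + 2.33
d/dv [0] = 0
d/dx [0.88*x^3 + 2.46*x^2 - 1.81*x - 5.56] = 2.64*x^2 + 4.92*x - 1.81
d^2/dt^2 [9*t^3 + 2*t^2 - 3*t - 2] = 54*t + 4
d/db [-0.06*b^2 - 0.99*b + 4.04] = -0.12*b - 0.99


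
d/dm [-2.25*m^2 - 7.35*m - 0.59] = -4.5*m - 7.35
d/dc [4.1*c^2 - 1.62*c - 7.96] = 8.2*c - 1.62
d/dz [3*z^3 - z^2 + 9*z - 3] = 9*z^2 - 2*z + 9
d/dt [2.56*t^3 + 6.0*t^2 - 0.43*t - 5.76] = 7.68*t^2 + 12.0*t - 0.43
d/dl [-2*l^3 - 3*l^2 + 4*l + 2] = -6*l^2 - 6*l + 4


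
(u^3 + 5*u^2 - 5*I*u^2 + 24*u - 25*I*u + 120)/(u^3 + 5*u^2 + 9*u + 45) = (u - 8*I)/(u - 3*I)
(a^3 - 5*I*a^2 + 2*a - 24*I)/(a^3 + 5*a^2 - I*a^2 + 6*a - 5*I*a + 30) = (a - 4*I)/(a + 5)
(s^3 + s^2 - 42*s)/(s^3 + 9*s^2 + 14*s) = (s - 6)/(s + 2)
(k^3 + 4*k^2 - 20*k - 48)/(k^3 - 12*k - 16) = (k + 6)/(k + 2)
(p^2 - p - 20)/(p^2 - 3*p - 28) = (p - 5)/(p - 7)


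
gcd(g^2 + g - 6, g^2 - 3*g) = 1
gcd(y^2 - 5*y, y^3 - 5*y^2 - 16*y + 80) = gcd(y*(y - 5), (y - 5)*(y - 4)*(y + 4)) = y - 5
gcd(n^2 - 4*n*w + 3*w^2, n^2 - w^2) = -n + w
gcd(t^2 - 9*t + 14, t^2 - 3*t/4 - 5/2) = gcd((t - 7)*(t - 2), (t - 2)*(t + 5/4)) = t - 2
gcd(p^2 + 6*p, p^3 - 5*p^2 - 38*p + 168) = p + 6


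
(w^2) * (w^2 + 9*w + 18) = w^4 + 9*w^3 + 18*w^2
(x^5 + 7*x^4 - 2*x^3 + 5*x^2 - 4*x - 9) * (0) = 0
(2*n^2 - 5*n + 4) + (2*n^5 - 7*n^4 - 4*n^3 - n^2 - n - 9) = 2*n^5 - 7*n^4 - 4*n^3 + n^2 - 6*n - 5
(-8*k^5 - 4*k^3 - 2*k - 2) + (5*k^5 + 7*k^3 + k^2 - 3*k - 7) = -3*k^5 + 3*k^3 + k^2 - 5*k - 9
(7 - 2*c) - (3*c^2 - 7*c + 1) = -3*c^2 + 5*c + 6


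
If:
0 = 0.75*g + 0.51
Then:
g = -0.68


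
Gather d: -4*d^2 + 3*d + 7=-4*d^2 + 3*d + 7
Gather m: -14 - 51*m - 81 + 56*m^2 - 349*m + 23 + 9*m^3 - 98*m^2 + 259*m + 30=9*m^3 - 42*m^2 - 141*m - 42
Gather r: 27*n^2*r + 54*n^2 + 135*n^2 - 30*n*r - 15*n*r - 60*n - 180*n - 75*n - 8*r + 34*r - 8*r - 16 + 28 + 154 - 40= 189*n^2 - 315*n + r*(27*n^2 - 45*n + 18) + 126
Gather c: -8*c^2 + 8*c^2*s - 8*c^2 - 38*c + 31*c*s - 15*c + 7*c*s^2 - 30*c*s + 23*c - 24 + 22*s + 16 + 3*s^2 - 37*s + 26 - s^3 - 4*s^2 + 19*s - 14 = c^2*(8*s - 16) + c*(7*s^2 + s - 30) - s^3 - s^2 + 4*s + 4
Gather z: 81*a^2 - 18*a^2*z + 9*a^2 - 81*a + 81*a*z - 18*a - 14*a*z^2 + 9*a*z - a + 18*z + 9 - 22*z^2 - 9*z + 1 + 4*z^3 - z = 90*a^2 - 100*a + 4*z^3 + z^2*(-14*a - 22) + z*(-18*a^2 + 90*a + 8) + 10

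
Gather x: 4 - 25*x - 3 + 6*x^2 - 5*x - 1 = 6*x^2 - 30*x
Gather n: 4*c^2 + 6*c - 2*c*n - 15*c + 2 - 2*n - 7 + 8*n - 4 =4*c^2 - 9*c + n*(6 - 2*c) - 9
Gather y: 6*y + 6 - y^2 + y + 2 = -y^2 + 7*y + 8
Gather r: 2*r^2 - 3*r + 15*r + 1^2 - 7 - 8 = 2*r^2 + 12*r - 14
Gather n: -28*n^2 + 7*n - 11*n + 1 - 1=-28*n^2 - 4*n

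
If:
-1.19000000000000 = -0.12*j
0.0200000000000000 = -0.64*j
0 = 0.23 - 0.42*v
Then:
No Solution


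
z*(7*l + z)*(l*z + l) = 7*l^2*z^2 + 7*l^2*z + l*z^3 + l*z^2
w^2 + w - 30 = (w - 5)*(w + 6)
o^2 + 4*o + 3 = (o + 1)*(o + 3)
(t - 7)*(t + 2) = t^2 - 5*t - 14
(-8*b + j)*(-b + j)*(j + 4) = 8*b^2*j + 32*b^2 - 9*b*j^2 - 36*b*j + j^3 + 4*j^2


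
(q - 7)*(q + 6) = q^2 - q - 42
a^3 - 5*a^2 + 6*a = a*(a - 3)*(a - 2)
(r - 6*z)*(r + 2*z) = r^2 - 4*r*z - 12*z^2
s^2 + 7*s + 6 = (s + 1)*(s + 6)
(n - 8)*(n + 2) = n^2 - 6*n - 16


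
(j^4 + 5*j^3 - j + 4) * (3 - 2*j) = -2*j^5 - 7*j^4 + 15*j^3 + 2*j^2 - 11*j + 12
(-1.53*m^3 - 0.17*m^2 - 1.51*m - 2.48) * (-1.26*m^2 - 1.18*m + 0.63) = 1.9278*m^5 + 2.0196*m^4 + 1.1393*m^3 + 4.7995*m^2 + 1.9751*m - 1.5624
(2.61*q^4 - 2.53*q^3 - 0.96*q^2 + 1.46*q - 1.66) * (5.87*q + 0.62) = 15.3207*q^5 - 13.2329*q^4 - 7.2038*q^3 + 7.975*q^2 - 8.839*q - 1.0292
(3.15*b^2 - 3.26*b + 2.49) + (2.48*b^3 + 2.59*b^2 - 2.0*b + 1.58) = 2.48*b^3 + 5.74*b^2 - 5.26*b + 4.07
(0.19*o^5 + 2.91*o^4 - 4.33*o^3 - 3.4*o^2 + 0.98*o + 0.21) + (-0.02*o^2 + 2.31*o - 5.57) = 0.19*o^5 + 2.91*o^4 - 4.33*o^3 - 3.42*o^2 + 3.29*o - 5.36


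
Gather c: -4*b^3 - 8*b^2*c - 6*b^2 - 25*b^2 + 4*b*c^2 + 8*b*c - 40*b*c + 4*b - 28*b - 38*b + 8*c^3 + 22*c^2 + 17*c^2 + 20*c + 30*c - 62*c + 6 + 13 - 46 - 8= -4*b^3 - 31*b^2 - 62*b + 8*c^3 + c^2*(4*b + 39) + c*(-8*b^2 - 32*b - 12) - 35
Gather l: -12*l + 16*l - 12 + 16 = 4*l + 4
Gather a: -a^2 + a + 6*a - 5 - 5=-a^2 + 7*a - 10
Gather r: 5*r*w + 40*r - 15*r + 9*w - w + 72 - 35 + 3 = r*(5*w + 25) + 8*w + 40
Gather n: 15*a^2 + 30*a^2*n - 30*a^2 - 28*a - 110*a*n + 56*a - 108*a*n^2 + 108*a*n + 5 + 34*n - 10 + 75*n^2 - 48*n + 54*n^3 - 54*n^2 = -15*a^2 + 28*a + 54*n^3 + n^2*(21 - 108*a) + n*(30*a^2 - 2*a - 14) - 5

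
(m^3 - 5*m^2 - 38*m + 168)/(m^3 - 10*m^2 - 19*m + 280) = (m^2 + 2*m - 24)/(m^2 - 3*m - 40)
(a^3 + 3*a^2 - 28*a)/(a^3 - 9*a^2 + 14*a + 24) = a*(a + 7)/(a^2 - 5*a - 6)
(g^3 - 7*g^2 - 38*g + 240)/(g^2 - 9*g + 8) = (g^2 + g - 30)/(g - 1)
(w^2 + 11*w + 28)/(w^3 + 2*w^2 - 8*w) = (w + 7)/(w*(w - 2))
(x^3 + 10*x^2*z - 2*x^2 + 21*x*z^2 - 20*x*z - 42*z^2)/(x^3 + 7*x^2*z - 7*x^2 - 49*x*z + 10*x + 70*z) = (x + 3*z)/(x - 5)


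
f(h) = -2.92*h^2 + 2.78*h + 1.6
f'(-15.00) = 90.38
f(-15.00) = -697.10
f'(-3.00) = 20.30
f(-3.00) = -33.02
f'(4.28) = -22.22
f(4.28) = -39.99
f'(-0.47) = 5.52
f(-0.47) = -0.35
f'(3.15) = -15.62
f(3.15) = -18.62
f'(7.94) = -43.59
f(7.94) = -160.41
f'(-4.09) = 26.67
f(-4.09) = -58.62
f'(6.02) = -32.38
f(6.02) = -87.49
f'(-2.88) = 19.60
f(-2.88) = -30.63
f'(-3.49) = 23.16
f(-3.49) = -43.67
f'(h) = 2.78 - 5.84*h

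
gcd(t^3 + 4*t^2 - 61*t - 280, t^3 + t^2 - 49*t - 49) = t + 7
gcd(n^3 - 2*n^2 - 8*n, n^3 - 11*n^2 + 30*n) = n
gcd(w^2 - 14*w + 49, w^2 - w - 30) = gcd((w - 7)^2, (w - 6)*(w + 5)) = 1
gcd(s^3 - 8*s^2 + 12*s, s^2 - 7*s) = s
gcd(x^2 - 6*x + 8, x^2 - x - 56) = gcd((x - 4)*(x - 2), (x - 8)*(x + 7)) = 1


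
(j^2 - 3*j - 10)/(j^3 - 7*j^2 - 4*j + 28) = (j - 5)/(j^2 - 9*j + 14)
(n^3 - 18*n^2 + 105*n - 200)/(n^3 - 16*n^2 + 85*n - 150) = (n - 8)/(n - 6)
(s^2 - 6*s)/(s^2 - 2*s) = (s - 6)/(s - 2)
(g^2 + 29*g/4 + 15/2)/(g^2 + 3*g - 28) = (4*g^2 + 29*g + 30)/(4*(g^2 + 3*g - 28))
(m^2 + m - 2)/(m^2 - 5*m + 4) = (m + 2)/(m - 4)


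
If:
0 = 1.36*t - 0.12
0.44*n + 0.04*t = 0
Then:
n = -0.01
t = 0.09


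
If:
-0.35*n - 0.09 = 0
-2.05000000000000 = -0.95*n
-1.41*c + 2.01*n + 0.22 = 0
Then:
No Solution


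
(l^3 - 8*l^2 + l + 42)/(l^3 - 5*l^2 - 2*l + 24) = (l - 7)/(l - 4)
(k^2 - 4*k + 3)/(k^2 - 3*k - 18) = (-k^2 + 4*k - 3)/(-k^2 + 3*k + 18)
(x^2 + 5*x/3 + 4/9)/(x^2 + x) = (9*x^2 + 15*x + 4)/(9*x*(x + 1))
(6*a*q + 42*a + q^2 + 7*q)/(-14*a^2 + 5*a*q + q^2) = (6*a*q + 42*a + q^2 + 7*q)/(-14*a^2 + 5*a*q + q^2)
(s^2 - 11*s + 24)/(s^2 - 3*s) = (s - 8)/s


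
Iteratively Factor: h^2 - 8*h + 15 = (h - 5)*(h - 3)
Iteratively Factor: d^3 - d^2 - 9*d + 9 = (d + 3)*(d^2 - 4*d + 3) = (d - 1)*(d + 3)*(d - 3)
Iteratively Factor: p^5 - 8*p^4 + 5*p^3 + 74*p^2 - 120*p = (p)*(p^4 - 8*p^3 + 5*p^2 + 74*p - 120) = p*(p - 2)*(p^3 - 6*p^2 - 7*p + 60) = p*(p - 5)*(p - 2)*(p^2 - p - 12) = p*(p - 5)*(p - 2)*(p + 3)*(p - 4)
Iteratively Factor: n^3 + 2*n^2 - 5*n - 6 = (n - 2)*(n^2 + 4*n + 3) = (n - 2)*(n + 3)*(n + 1)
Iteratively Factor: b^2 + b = (b + 1)*(b)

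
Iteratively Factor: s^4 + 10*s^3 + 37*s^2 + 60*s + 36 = (s + 3)*(s^3 + 7*s^2 + 16*s + 12) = (s + 2)*(s + 3)*(s^2 + 5*s + 6) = (s + 2)^2*(s + 3)*(s + 3)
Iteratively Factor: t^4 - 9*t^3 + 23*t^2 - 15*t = (t - 3)*(t^3 - 6*t^2 + 5*t) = (t - 5)*(t - 3)*(t^2 - t) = (t - 5)*(t - 3)*(t - 1)*(t)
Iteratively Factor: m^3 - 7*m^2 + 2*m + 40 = (m - 5)*(m^2 - 2*m - 8) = (m - 5)*(m - 4)*(m + 2)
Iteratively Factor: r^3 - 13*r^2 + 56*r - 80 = (r - 4)*(r^2 - 9*r + 20) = (r - 5)*(r - 4)*(r - 4)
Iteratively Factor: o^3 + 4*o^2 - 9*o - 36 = (o - 3)*(o^2 + 7*o + 12) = (o - 3)*(o + 3)*(o + 4)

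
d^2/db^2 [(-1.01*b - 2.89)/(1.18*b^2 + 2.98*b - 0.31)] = (-(1.01*b + 2.89)*(2.36*b + 2.98)*(4.72*b + 5.96) + (7.1508*b + 12.84)*(1.18*b^2 + 2.98*b - 0.31))/(1.18*b^2 + 2.98*b - 0.31)^3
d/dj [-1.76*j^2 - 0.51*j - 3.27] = -3.52*j - 0.51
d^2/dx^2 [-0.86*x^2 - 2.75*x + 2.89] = -1.72000000000000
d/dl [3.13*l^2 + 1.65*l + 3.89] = 6.26*l + 1.65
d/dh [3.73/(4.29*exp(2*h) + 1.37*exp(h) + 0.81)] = (-32.0034*exp(h) - 5.1101)*exp(h)/(4.29*exp(2*h) + 1.37*exp(h) + 0.81)^2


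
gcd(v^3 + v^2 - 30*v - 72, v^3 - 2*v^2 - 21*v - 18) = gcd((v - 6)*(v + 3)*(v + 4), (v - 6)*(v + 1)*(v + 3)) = v^2 - 3*v - 18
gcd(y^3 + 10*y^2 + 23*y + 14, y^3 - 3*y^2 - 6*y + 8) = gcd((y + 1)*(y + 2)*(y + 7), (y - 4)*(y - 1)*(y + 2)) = y + 2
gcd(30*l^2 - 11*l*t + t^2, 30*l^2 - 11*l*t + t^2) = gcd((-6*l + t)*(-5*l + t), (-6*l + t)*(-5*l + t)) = 30*l^2 - 11*l*t + t^2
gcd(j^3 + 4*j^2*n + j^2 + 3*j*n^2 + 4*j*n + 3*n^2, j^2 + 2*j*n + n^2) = j + n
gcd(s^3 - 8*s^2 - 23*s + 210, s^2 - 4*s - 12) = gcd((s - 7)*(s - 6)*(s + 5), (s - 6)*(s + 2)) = s - 6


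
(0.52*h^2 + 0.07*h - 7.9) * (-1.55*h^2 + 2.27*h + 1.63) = -0.806*h^4 + 1.0719*h^3 + 13.2515*h^2 - 17.8189*h - 12.877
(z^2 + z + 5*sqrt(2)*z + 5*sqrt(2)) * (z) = z^3 + z^2 + 5*sqrt(2)*z^2 + 5*sqrt(2)*z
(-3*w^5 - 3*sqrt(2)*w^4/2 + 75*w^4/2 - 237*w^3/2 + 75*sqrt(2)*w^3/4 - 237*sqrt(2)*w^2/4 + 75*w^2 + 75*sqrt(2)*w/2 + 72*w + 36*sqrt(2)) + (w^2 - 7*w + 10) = -3*w^5 - 3*sqrt(2)*w^4/2 + 75*w^4/2 - 237*w^3/2 + 75*sqrt(2)*w^3/4 - 237*sqrt(2)*w^2/4 + 76*w^2 + 75*sqrt(2)*w/2 + 65*w + 10 + 36*sqrt(2)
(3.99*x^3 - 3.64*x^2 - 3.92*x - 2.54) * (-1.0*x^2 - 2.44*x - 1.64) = -3.99*x^5 - 6.0956*x^4 + 6.258*x^3 + 18.0744*x^2 + 12.6264*x + 4.1656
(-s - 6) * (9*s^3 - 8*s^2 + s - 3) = -9*s^4 - 46*s^3 + 47*s^2 - 3*s + 18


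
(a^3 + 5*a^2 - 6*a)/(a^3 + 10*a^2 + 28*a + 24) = a*(a - 1)/(a^2 + 4*a + 4)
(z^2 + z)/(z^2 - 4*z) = (z + 1)/(z - 4)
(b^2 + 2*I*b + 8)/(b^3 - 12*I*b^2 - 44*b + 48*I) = (b + 4*I)/(b^2 - 10*I*b - 24)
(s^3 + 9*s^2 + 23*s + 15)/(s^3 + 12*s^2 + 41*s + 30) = (s + 3)/(s + 6)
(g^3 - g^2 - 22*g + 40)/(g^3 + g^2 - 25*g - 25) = (g^2 - 6*g + 8)/(g^2 - 4*g - 5)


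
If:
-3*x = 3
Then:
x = -1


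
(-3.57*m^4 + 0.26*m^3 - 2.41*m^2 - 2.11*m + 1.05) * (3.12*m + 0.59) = -11.1384*m^5 - 1.2951*m^4 - 7.3658*m^3 - 8.0051*m^2 + 2.0311*m + 0.6195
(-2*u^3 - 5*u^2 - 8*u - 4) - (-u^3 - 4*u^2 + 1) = -u^3 - u^2 - 8*u - 5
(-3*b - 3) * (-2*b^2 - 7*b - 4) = 6*b^3 + 27*b^2 + 33*b + 12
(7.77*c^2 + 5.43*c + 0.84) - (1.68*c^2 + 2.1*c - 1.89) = 6.09*c^2 + 3.33*c + 2.73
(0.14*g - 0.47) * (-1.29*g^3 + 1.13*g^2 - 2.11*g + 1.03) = -0.1806*g^4 + 0.7645*g^3 - 0.8265*g^2 + 1.1359*g - 0.4841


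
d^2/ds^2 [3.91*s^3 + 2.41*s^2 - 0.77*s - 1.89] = 23.46*s + 4.82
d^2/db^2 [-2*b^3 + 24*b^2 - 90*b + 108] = 48 - 12*b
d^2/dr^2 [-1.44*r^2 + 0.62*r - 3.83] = -2.88000000000000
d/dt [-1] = 0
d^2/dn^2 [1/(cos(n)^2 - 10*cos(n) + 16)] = (-8*sin(n)^4 + 76*sin(n)^2 - 395*cos(n) + 15*cos(3*n) + 268)/(2*(cos(n) - 8)^3*(cos(n) - 2)^3)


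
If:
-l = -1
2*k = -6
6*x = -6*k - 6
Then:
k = -3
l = 1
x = 2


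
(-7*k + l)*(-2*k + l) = 14*k^2 - 9*k*l + l^2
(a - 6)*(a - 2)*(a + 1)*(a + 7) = a^4 - 45*a^2 + 40*a + 84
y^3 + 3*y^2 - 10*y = y*(y - 2)*(y + 5)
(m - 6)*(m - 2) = m^2 - 8*m + 12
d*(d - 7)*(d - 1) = d^3 - 8*d^2 + 7*d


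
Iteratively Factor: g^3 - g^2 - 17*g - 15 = (g + 3)*(g^2 - 4*g - 5) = (g - 5)*(g + 3)*(g + 1)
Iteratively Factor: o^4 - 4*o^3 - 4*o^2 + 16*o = (o - 2)*(o^3 - 2*o^2 - 8*o) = o*(o - 2)*(o^2 - 2*o - 8) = o*(o - 4)*(o - 2)*(o + 2)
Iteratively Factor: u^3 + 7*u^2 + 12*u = (u)*(u^2 + 7*u + 12) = u*(u + 4)*(u + 3)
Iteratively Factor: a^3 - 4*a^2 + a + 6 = (a - 3)*(a^2 - a - 2) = (a - 3)*(a + 1)*(a - 2)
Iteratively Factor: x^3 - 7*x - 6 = (x - 3)*(x^2 + 3*x + 2) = (x - 3)*(x + 1)*(x + 2)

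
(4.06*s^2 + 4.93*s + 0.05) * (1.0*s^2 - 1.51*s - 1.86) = 4.06*s^4 - 1.2006*s^3 - 14.9459*s^2 - 9.2453*s - 0.093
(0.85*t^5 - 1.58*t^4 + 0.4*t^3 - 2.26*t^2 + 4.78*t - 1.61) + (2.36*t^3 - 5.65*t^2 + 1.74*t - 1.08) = 0.85*t^5 - 1.58*t^4 + 2.76*t^3 - 7.91*t^2 + 6.52*t - 2.69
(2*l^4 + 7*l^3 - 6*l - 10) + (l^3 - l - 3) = 2*l^4 + 8*l^3 - 7*l - 13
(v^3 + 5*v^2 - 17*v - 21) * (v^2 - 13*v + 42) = v^5 - 8*v^4 - 40*v^3 + 410*v^2 - 441*v - 882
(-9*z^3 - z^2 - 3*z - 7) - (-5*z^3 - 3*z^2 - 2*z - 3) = -4*z^3 + 2*z^2 - z - 4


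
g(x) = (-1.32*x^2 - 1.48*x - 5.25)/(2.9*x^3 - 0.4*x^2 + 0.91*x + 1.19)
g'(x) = (-2.64*x - 1.48)/(2.9*x^3 - 0.4*x^2 + 0.91*x + 1.19) + (-8.7*x^2 + 0.8*x - 0.91)*(-1.32*x^2 - 1.48*x - 5.25)/(2.9*x^3 - 0.4*x^2 + 0.91*x + 1.19)^2 = (3.828*x^4 + 8.584*x^3 + 43.8818*x^2 - 7.3416*x + 3.0163)/(8.41*x^6 - 2.32*x^5 + 5.438*x^4 + 6.174*x^3 - 0.1239*x^2 + 2.1658*x + 1.4161)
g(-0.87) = 2.73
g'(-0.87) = 11.90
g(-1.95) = 0.31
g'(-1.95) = 0.32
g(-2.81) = 0.17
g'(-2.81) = 0.09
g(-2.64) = 0.18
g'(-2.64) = 0.11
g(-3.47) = 0.13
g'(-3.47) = 0.05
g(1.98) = -0.56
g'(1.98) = 0.50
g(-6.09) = 0.07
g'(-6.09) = 0.01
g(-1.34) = 0.73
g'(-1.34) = 1.40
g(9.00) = -0.06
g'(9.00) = 0.01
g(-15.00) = 0.03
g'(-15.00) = 0.00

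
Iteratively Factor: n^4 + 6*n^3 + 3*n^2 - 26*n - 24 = (n + 3)*(n^3 + 3*n^2 - 6*n - 8) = (n - 2)*(n + 3)*(n^2 + 5*n + 4) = (n - 2)*(n + 1)*(n + 3)*(n + 4)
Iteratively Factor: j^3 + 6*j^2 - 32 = (j - 2)*(j^2 + 8*j + 16) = (j - 2)*(j + 4)*(j + 4)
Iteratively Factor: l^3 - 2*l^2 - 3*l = (l - 3)*(l^2 + l) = (l - 3)*(l + 1)*(l)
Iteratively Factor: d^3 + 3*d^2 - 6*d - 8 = (d - 2)*(d^2 + 5*d + 4) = (d - 2)*(d + 1)*(d + 4)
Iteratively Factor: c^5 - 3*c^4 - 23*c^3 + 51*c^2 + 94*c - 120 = (c - 5)*(c^4 + 2*c^3 - 13*c^2 - 14*c + 24) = (c - 5)*(c - 1)*(c^3 + 3*c^2 - 10*c - 24) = (c - 5)*(c - 1)*(c + 4)*(c^2 - c - 6) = (c - 5)*(c - 3)*(c - 1)*(c + 4)*(c + 2)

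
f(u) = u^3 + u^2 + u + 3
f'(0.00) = 1.00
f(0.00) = 3.00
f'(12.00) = 457.00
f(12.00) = 1887.00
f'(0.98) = 5.84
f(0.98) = 5.88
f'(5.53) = 103.80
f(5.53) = 208.22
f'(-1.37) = 3.89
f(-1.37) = 0.94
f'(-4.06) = 42.33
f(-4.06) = -51.50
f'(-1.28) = 3.36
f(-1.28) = 1.26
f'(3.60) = 47.08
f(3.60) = 66.22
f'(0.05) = 1.11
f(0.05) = 3.05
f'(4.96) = 84.72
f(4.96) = 154.59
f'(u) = 3*u^2 + 2*u + 1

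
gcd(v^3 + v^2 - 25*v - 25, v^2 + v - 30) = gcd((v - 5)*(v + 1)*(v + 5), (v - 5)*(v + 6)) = v - 5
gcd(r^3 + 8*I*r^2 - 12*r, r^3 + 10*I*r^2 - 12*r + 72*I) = r + 6*I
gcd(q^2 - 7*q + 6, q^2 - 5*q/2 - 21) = q - 6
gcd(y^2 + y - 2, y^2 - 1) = y - 1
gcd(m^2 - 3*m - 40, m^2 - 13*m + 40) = m - 8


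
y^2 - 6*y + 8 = (y - 4)*(y - 2)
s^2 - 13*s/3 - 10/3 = (s - 5)*(s + 2/3)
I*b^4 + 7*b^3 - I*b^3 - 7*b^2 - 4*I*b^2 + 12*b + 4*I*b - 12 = (b - 6*I)*(b - 2*I)*(b + I)*(I*b - I)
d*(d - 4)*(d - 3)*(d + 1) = d^4 - 6*d^3 + 5*d^2 + 12*d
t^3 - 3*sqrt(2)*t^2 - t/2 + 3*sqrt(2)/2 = (t - 3*sqrt(2))*(t - sqrt(2)/2)*(t + sqrt(2)/2)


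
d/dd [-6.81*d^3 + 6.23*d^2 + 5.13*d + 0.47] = -20.43*d^2 + 12.46*d + 5.13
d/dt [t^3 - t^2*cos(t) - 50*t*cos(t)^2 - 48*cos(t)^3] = t^2*sin(t) + 3*t^2 + 50*t*sin(2*t) - 2*t*cos(t) + 144*sin(t)*cos(t)^2 - 50*cos(t)^2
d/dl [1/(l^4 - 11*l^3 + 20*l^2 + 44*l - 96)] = (-4*l^3 + 33*l^2 - 40*l - 44)/(l^4 - 11*l^3 + 20*l^2 + 44*l - 96)^2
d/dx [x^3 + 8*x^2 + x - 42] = 3*x^2 + 16*x + 1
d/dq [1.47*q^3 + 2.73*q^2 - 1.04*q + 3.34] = 4.41*q^2 + 5.46*q - 1.04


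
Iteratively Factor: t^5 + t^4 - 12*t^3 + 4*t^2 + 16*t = (t - 2)*(t^4 + 3*t^3 - 6*t^2 - 8*t) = (t - 2)*(t + 4)*(t^3 - t^2 - 2*t) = t*(t - 2)*(t + 4)*(t^2 - t - 2) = t*(t - 2)^2*(t + 4)*(t + 1)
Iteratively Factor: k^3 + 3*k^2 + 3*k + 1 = (k + 1)*(k^2 + 2*k + 1) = (k + 1)^2*(k + 1)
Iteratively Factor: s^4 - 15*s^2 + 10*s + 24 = (s - 2)*(s^3 + 2*s^2 - 11*s - 12) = (s - 2)*(s + 4)*(s^2 - 2*s - 3) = (s - 3)*(s - 2)*(s + 4)*(s + 1)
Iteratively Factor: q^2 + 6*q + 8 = (q + 4)*(q + 2)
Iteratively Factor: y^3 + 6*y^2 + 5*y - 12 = (y + 3)*(y^2 + 3*y - 4) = (y - 1)*(y + 3)*(y + 4)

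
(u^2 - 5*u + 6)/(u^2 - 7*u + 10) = (u - 3)/(u - 5)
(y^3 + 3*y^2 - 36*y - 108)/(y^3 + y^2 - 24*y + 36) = (y^2 - 3*y - 18)/(y^2 - 5*y + 6)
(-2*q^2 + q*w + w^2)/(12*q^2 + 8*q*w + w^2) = (-q + w)/(6*q + w)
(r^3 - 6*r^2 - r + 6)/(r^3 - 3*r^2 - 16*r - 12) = (r - 1)/(r + 2)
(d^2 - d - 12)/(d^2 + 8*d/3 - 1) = 3*(d - 4)/(3*d - 1)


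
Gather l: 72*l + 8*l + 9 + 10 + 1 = 80*l + 20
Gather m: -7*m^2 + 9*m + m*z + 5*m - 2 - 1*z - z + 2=-7*m^2 + m*(z + 14) - 2*z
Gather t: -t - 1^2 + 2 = 1 - t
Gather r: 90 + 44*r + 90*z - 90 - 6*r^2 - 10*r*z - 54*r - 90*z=-6*r^2 + r*(-10*z - 10)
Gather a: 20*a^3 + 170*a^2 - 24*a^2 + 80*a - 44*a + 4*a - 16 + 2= 20*a^3 + 146*a^2 + 40*a - 14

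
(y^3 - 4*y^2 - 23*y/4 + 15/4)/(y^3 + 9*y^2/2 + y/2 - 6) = (2*y^2 - 11*y + 5)/(2*(y^2 + 3*y - 4))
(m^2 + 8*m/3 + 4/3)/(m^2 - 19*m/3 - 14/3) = (m + 2)/(m - 7)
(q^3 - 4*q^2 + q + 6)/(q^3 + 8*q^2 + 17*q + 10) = (q^2 - 5*q + 6)/(q^2 + 7*q + 10)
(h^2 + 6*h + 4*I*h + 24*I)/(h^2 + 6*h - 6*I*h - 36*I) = (h + 4*I)/(h - 6*I)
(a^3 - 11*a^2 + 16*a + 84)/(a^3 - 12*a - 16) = (a^2 - 13*a + 42)/(a^2 - 2*a - 8)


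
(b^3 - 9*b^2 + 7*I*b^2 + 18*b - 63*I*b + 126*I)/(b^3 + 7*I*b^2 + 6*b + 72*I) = (b^3 + b^2*(-9 + 7*I) + b*(18 - 63*I) + 126*I)/(b^3 + 7*I*b^2 + 6*b + 72*I)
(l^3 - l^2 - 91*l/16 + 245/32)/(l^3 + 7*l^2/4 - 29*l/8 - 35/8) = (l - 7/4)/(l + 1)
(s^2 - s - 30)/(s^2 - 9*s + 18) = (s + 5)/(s - 3)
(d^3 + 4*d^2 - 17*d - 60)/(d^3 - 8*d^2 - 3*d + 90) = (d^2 + d - 20)/(d^2 - 11*d + 30)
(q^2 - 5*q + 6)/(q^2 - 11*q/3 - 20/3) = 3*(-q^2 + 5*q - 6)/(-3*q^2 + 11*q + 20)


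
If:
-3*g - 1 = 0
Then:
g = -1/3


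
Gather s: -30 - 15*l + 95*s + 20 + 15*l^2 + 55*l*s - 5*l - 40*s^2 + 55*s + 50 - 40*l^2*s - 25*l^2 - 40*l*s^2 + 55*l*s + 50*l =-10*l^2 + 30*l + s^2*(-40*l - 40) + s*(-40*l^2 + 110*l + 150) + 40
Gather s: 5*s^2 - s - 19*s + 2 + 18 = 5*s^2 - 20*s + 20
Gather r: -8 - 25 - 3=-36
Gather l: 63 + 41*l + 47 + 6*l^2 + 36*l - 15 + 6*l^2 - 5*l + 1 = 12*l^2 + 72*l + 96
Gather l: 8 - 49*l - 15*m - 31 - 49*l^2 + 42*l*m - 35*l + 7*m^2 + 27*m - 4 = -49*l^2 + l*(42*m - 84) + 7*m^2 + 12*m - 27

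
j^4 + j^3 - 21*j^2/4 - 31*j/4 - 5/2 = (j - 5/2)*(j + 1/2)*(j + 1)*(j + 2)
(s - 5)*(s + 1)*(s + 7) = s^3 + 3*s^2 - 33*s - 35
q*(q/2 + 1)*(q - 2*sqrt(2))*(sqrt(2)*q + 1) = sqrt(2)*q^4/2 - 3*q^3/2 + sqrt(2)*q^3 - 3*q^2 - sqrt(2)*q^2 - 2*sqrt(2)*q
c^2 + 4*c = c*(c + 4)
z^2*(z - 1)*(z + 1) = z^4 - z^2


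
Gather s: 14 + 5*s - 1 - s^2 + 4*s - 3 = -s^2 + 9*s + 10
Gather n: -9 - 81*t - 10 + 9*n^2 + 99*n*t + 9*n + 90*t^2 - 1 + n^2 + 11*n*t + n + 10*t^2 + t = 10*n^2 + n*(110*t + 10) + 100*t^2 - 80*t - 20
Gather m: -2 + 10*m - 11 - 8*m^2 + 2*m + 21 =-8*m^2 + 12*m + 8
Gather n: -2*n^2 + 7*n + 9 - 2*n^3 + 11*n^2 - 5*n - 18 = -2*n^3 + 9*n^2 + 2*n - 9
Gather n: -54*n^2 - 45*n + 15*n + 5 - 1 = -54*n^2 - 30*n + 4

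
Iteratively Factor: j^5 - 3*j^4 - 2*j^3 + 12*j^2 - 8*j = (j - 2)*(j^4 - j^3 - 4*j^2 + 4*j) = (j - 2)*(j + 2)*(j^3 - 3*j^2 + 2*j) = (j - 2)*(j - 1)*(j + 2)*(j^2 - 2*j) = j*(j - 2)*(j - 1)*(j + 2)*(j - 2)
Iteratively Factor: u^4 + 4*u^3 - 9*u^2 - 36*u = (u + 4)*(u^3 - 9*u) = u*(u + 4)*(u^2 - 9) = u*(u + 3)*(u + 4)*(u - 3)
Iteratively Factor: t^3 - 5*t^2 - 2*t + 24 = (t - 4)*(t^2 - t - 6) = (t - 4)*(t - 3)*(t + 2)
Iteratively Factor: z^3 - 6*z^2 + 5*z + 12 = (z - 3)*(z^2 - 3*z - 4) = (z - 4)*(z - 3)*(z + 1)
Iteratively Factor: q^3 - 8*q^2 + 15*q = (q - 3)*(q^2 - 5*q) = (q - 5)*(q - 3)*(q)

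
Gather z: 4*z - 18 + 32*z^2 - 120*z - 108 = 32*z^2 - 116*z - 126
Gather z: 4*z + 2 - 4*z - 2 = 0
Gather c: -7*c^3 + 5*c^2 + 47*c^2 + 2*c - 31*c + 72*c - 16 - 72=-7*c^3 + 52*c^2 + 43*c - 88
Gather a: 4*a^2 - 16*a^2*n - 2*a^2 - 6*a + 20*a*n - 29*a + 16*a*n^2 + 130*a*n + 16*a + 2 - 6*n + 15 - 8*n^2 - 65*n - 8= a^2*(2 - 16*n) + a*(16*n^2 + 150*n - 19) - 8*n^2 - 71*n + 9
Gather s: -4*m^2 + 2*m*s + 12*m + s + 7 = -4*m^2 + 12*m + s*(2*m + 1) + 7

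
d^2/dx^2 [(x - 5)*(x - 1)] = 2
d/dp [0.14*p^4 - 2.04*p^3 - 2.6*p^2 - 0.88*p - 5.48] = 0.56*p^3 - 6.12*p^2 - 5.2*p - 0.88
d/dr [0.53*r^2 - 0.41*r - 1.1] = 1.06*r - 0.41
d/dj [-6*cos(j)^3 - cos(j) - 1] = (18*cos(j)^2 + 1)*sin(j)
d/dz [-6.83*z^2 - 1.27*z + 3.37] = -13.66*z - 1.27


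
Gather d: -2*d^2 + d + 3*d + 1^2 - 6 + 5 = -2*d^2 + 4*d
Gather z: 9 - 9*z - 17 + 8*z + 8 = -z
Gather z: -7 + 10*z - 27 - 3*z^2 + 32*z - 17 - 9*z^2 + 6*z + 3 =-12*z^2 + 48*z - 48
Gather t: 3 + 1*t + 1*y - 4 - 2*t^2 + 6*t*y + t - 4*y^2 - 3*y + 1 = -2*t^2 + t*(6*y + 2) - 4*y^2 - 2*y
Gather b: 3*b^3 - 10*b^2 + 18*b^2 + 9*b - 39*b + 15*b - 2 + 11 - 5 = 3*b^3 + 8*b^2 - 15*b + 4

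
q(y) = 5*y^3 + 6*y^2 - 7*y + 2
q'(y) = 15*y^2 + 12*y - 7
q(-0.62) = 7.45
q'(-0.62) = -8.67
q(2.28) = 76.49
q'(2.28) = 98.34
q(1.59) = 26.14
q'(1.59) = 50.00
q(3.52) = 269.77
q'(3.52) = 221.10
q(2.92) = 157.20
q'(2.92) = 155.94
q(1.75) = 34.92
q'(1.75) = 59.94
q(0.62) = 1.16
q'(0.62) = 6.21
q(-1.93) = 1.91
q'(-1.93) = 25.71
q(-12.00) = -7690.00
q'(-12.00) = 2009.00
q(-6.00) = -820.00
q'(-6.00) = 461.00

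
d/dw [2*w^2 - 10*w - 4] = 4*w - 10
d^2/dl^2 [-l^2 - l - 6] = -2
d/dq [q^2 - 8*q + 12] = 2*q - 8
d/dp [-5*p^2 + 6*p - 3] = 6 - 10*p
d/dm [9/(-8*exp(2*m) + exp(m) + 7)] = (144*exp(m) - 9)*exp(m)/(-8*exp(2*m) + exp(m) + 7)^2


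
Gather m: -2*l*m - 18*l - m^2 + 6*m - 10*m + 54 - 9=-18*l - m^2 + m*(-2*l - 4) + 45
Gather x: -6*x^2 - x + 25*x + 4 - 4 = -6*x^2 + 24*x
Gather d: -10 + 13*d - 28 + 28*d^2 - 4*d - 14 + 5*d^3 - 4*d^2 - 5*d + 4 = 5*d^3 + 24*d^2 + 4*d - 48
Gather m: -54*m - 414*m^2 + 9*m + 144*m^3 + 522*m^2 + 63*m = 144*m^3 + 108*m^2 + 18*m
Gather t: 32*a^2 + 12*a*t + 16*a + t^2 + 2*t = 32*a^2 + 16*a + t^2 + t*(12*a + 2)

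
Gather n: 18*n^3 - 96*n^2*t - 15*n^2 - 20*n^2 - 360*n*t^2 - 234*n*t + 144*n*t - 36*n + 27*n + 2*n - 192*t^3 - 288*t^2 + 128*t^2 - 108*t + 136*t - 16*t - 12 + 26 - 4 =18*n^3 + n^2*(-96*t - 35) + n*(-360*t^2 - 90*t - 7) - 192*t^3 - 160*t^2 + 12*t + 10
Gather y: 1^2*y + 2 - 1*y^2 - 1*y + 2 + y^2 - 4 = 0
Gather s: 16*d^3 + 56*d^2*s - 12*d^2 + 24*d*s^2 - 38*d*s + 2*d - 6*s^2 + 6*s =16*d^3 - 12*d^2 + 2*d + s^2*(24*d - 6) + s*(56*d^2 - 38*d + 6)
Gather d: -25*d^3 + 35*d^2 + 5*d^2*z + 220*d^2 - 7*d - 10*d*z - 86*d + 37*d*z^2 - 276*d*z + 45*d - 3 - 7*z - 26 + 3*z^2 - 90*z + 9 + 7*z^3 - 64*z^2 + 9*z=-25*d^3 + d^2*(5*z + 255) + d*(37*z^2 - 286*z - 48) + 7*z^3 - 61*z^2 - 88*z - 20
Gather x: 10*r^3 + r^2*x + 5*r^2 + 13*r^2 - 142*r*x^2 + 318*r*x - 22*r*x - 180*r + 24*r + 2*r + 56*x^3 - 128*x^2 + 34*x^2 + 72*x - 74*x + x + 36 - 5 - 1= 10*r^3 + 18*r^2 - 154*r + 56*x^3 + x^2*(-142*r - 94) + x*(r^2 + 296*r - 1) + 30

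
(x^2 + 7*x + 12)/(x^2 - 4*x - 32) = (x + 3)/(x - 8)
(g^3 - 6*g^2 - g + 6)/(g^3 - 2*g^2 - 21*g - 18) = (g - 1)/(g + 3)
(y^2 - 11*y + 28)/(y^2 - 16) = (y - 7)/(y + 4)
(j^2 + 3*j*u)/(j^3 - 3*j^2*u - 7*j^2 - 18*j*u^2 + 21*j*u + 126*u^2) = j/(j^2 - 6*j*u - 7*j + 42*u)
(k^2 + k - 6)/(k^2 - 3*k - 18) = (k - 2)/(k - 6)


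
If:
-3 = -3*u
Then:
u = 1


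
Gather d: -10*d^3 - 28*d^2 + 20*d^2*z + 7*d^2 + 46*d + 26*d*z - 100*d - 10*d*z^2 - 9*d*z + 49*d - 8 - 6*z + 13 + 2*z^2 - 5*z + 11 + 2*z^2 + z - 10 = -10*d^3 + d^2*(20*z - 21) + d*(-10*z^2 + 17*z - 5) + 4*z^2 - 10*z + 6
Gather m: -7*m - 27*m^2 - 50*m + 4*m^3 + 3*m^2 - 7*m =4*m^3 - 24*m^2 - 64*m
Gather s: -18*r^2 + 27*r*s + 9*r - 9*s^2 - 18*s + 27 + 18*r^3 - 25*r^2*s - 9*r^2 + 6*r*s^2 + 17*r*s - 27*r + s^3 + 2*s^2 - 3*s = 18*r^3 - 27*r^2 - 18*r + s^3 + s^2*(6*r - 7) + s*(-25*r^2 + 44*r - 21) + 27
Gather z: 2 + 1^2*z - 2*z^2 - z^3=-z^3 - 2*z^2 + z + 2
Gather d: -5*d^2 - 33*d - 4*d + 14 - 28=-5*d^2 - 37*d - 14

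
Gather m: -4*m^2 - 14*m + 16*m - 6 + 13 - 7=-4*m^2 + 2*m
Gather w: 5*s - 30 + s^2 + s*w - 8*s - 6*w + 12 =s^2 - 3*s + w*(s - 6) - 18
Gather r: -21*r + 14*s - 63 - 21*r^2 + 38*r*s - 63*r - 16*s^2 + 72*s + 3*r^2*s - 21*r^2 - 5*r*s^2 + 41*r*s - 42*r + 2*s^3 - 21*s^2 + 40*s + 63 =r^2*(3*s - 42) + r*(-5*s^2 + 79*s - 126) + 2*s^3 - 37*s^2 + 126*s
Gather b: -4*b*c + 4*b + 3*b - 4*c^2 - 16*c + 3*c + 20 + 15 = b*(7 - 4*c) - 4*c^2 - 13*c + 35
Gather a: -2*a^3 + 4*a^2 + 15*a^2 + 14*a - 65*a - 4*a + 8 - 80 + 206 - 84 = -2*a^3 + 19*a^2 - 55*a + 50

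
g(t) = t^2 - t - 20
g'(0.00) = -1.00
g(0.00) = -20.00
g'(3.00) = 5.00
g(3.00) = -14.00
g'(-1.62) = -4.24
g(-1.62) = -15.76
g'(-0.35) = -1.70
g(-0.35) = -19.53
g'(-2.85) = -6.70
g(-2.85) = -9.03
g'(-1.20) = -3.40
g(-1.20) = -17.36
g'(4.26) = 7.52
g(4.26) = -6.11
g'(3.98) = 6.96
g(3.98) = -8.14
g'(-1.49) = -3.98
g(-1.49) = -16.29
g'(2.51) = 4.02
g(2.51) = -16.21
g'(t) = 2*t - 1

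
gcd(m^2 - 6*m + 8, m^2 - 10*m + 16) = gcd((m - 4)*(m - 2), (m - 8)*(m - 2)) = m - 2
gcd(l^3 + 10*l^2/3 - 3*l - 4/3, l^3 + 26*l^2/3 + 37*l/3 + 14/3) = 1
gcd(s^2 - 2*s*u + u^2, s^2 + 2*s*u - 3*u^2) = s - u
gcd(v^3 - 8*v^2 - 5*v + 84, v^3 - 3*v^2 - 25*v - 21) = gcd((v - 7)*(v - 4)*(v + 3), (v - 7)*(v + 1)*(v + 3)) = v^2 - 4*v - 21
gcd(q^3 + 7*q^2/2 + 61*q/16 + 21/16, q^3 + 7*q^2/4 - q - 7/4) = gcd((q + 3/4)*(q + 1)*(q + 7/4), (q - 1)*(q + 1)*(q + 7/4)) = q^2 + 11*q/4 + 7/4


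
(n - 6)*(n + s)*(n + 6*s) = n^3 + 7*n^2*s - 6*n^2 + 6*n*s^2 - 42*n*s - 36*s^2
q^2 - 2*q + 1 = (q - 1)^2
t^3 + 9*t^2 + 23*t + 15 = (t + 1)*(t + 3)*(t + 5)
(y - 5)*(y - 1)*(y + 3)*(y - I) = y^4 - 3*y^3 - I*y^3 - 13*y^2 + 3*I*y^2 + 15*y + 13*I*y - 15*I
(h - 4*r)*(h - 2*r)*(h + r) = h^3 - 5*h^2*r + 2*h*r^2 + 8*r^3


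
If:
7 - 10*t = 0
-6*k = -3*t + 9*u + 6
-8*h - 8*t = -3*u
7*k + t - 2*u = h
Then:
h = -1631/2060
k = -583/2060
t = 7/10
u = -126/515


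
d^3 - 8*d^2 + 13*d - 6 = (d - 6)*(d - 1)^2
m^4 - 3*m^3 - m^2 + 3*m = m*(m - 3)*(m - 1)*(m + 1)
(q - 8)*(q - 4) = q^2 - 12*q + 32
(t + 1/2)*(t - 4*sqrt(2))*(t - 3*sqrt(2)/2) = t^3 - 11*sqrt(2)*t^2/2 + t^2/2 - 11*sqrt(2)*t/4 + 12*t + 6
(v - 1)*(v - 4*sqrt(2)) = v^2 - 4*sqrt(2)*v - v + 4*sqrt(2)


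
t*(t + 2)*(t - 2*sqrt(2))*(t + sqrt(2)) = t^4 - sqrt(2)*t^3 + 2*t^3 - 4*t^2 - 2*sqrt(2)*t^2 - 8*t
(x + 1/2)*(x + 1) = x^2 + 3*x/2 + 1/2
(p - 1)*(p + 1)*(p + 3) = p^3 + 3*p^2 - p - 3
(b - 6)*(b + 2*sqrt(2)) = b^2 - 6*b + 2*sqrt(2)*b - 12*sqrt(2)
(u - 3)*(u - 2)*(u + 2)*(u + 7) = u^4 + 4*u^3 - 25*u^2 - 16*u + 84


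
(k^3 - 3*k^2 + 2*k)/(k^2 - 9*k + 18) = k*(k^2 - 3*k + 2)/(k^2 - 9*k + 18)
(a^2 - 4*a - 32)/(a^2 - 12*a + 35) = (a^2 - 4*a - 32)/(a^2 - 12*a + 35)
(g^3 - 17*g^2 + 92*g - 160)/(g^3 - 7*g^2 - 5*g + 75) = (g^2 - 12*g + 32)/(g^2 - 2*g - 15)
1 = 1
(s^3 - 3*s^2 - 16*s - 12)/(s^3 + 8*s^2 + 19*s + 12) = (s^2 - 4*s - 12)/(s^2 + 7*s + 12)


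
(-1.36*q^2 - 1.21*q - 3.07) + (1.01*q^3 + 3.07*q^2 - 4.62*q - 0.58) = 1.01*q^3 + 1.71*q^2 - 5.83*q - 3.65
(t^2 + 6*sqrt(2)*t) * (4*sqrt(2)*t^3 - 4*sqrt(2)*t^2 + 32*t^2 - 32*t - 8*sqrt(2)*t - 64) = 4*sqrt(2)*t^5 - 4*sqrt(2)*t^4 + 80*t^4 - 80*t^3 + 184*sqrt(2)*t^3 - 192*sqrt(2)*t^2 - 160*t^2 - 384*sqrt(2)*t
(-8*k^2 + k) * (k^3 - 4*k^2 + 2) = -8*k^5 + 33*k^4 - 4*k^3 - 16*k^2 + 2*k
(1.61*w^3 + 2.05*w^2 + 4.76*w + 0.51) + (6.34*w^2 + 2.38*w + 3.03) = 1.61*w^3 + 8.39*w^2 + 7.14*w + 3.54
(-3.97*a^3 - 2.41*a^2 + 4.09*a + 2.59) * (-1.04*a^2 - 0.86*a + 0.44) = 4.1288*a^5 + 5.9206*a^4 - 3.9278*a^3 - 7.2714*a^2 - 0.4278*a + 1.1396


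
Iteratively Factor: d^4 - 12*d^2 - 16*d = (d)*(d^3 - 12*d - 16) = d*(d + 2)*(d^2 - 2*d - 8) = d*(d - 4)*(d + 2)*(d + 2)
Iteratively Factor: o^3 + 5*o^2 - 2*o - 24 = (o + 3)*(o^2 + 2*o - 8) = (o - 2)*(o + 3)*(o + 4)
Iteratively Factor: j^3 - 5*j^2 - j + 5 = (j - 1)*(j^2 - 4*j - 5) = (j - 1)*(j + 1)*(j - 5)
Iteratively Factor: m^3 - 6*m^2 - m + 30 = (m - 3)*(m^2 - 3*m - 10) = (m - 5)*(m - 3)*(m + 2)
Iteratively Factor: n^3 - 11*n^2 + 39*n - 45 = (n - 3)*(n^2 - 8*n + 15) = (n - 5)*(n - 3)*(n - 3)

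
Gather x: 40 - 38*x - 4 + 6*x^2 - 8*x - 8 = 6*x^2 - 46*x + 28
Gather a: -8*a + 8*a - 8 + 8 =0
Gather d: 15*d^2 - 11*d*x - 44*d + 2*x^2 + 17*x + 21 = 15*d^2 + d*(-11*x - 44) + 2*x^2 + 17*x + 21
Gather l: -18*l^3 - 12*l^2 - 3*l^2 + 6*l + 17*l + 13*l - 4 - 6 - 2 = -18*l^3 - 15*l^2 + 36*l - 12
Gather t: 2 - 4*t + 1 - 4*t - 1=2 - 8*t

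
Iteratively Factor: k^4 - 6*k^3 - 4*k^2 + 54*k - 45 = (k - 5)*(k^3 - k^2 - 9*k + 9) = (k - 5)*(k - 1)*(k^2 - 9) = (k - 5)*(k - 1)*(k + 3)*(k - 3)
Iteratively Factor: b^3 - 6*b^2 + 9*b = (b - 3)*(b^2 - 3*b) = b*(b - 3)*(b - 3)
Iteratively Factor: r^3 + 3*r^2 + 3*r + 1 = (r + 1)*(r^2 + 2*r + 1) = (r + 1)^2*(r + 1)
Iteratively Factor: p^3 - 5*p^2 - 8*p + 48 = (p + 3)*(p^2 - 8*p + 16) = (p - 4)*(p + 3)*(p - 4)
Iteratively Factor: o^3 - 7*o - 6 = (o + 1)*(o^2 - o - 6) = (o + 1)*(o + 2)*(o - 3)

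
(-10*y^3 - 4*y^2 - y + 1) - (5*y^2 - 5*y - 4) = -10*y^3 - 9*y^2 + 4*y + 5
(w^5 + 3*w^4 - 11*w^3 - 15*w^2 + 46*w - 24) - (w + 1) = w^5 + 3*w^4 - 11*w^3 - 15*w^2 + 45*w - 25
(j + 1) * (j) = j^2 + j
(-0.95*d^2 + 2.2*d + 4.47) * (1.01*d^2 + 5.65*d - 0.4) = -0.9595*d^4 - 3.1455*d^3 + 17.3247*d^2 + 24.3755*d - 1.788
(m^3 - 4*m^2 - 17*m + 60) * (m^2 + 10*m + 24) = m^5 + 6*m^4 - 33*m^3 - 206*m^2 + 192*m + 1440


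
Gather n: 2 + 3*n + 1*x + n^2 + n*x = n^2 + n*(x + 3) + x + 2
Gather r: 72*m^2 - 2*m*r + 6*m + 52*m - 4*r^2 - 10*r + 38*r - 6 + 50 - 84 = 72*m^2 + 58*m - 4*r^2 + r*(28 - 2*m) - 40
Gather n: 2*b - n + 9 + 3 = 2*b - n + 12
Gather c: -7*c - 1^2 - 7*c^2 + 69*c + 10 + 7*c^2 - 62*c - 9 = 0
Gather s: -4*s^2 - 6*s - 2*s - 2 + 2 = -4*s^2 - 8*s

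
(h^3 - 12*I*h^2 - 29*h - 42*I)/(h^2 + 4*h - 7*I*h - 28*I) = (h^2 - 5*I*h + 6)/(h + 4)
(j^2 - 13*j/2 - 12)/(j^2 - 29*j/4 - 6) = 2*(2*j + 3)/(4*j + 3)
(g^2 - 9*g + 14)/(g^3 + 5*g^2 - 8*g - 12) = (g - 7)/(g^2 + 7*g + 6)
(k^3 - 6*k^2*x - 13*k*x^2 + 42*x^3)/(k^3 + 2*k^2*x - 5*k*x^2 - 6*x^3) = (k - 7*x)/(k + x)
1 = 1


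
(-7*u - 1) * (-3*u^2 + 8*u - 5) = 21*u^3 - 53*u^2 + 27*u + 5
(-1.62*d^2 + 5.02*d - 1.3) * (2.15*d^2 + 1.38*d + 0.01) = -3.483*d^4 + 8.5574*d^3 + 4.1164*d^2 - 1.7438*d - 0.013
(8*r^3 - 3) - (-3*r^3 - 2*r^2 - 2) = 11*r^3 + 2*r^2 - 1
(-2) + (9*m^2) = 9*m^2 - 2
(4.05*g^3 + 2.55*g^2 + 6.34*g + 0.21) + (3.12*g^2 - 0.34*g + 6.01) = 4.05*g^3 + 5.67*g^2 + 6.0*g + 6.22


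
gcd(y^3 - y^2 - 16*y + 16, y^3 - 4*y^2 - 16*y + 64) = y^2 - 16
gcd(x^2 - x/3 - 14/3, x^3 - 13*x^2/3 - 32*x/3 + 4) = x + 2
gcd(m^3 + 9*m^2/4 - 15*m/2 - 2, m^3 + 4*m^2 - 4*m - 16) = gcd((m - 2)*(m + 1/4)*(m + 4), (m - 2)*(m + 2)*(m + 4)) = m^2 + 2*m - 8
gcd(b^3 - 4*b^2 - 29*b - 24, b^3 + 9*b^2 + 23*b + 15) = b^2 + 4*b + 3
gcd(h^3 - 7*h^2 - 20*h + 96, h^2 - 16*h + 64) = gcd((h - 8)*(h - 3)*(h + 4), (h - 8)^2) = h - 8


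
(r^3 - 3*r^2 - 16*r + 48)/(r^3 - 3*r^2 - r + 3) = (r^2 - 16)/(r^2 - 1)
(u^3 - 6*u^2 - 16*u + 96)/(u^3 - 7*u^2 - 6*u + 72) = (u + 4)/(u + 3)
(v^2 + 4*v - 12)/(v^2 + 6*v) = (v - 2)/v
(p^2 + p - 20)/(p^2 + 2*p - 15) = (p - 4)/(p - 3)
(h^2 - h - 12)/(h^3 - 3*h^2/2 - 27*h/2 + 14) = 2*(h + 3)/(2*h^2 + 5*h - 7)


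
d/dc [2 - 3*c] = -3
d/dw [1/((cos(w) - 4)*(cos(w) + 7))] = (2*cos(w) + 3)*sin(w)/((cos(w) - 4)^2*(cos(w) + 7)^2)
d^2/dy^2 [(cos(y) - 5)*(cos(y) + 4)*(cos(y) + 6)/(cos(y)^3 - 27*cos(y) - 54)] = (-347*(1 - cos(y)^2)^2 + 10*sin(y)^6 + 5*cos(y)^6 + 26*cos(y)^5 - 1944*cos(y)^3 + 5960*cos(y)^2 - 8208*cos(y) - 7439)/((cos(y) - 6)^3*(cos(y) + 3)^4)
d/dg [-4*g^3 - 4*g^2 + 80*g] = -12*g^2 - 8*g + 80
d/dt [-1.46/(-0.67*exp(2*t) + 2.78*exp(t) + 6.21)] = (4.0588 - 1.9564*exp(t))*exp(t)/(-0.67*exp(2*t) + 2.78*exp(t) + 6.21)^2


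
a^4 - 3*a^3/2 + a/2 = a*(a - 1)^2*(a + 1/2)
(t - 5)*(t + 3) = t^2 - 2*t - 15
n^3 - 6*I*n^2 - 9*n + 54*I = (n - 3)*(n + 3)*(n - 6*I)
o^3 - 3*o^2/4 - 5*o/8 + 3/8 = (o - 1)*(o - 1/2)*(o + 3/4)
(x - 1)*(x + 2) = x^2 + x - 2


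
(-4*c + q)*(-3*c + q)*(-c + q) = -12*c^3 + 19*c^2*q - 8*c*q^2 + q^3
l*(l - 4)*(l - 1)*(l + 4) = l^4 - l^3 - 16*l^2 + 16*l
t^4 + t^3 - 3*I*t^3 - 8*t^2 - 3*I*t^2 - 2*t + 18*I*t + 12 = (t - 2)*(t + 3)*(t - 2*I)*(t - I)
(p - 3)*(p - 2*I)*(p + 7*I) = p^3 - 3*p^2 + 5*I*p^2 + 14*p - 15*I*p - 42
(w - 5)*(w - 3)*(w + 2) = w^3 - 6*w^2 - w + 30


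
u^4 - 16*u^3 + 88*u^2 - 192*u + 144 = (u - 6)^2*(u - 2)^2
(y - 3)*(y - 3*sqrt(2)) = y^2 - 3*sqrt(2)*y - 3*y + 9*sqrt(2)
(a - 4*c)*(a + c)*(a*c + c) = a^3*c - 3*a^2*c^2 + a^2*c - 4*a*c^3 - 3*a*c^2 - 4*c^3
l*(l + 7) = l^2 + 7*l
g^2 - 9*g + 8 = (g - 8)*(g - 1)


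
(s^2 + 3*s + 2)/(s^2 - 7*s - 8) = (s + 2)/(s - 8)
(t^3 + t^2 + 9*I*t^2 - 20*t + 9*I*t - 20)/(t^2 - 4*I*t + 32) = (t^2 + t*(1 + 5*I) + 5*I)/(t - 8*I)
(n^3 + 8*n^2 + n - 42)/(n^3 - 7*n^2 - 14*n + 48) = (n + 7)/(n - 8)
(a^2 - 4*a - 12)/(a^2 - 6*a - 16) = (a - 6)/(a - 8)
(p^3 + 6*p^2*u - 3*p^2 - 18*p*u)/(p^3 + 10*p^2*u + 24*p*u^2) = (p - 3)/(p + 4*u)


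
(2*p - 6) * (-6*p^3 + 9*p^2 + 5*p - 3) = -12*p^4 + 54*p^3 - 44*p^2 - 36*p + 18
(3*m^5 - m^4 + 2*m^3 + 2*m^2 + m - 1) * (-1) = -3*m^5 + m^4 - 2*m^3 - 2*m^2 - m + 1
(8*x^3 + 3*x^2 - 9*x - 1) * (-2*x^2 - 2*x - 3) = -16*x^5 - 22*x^4 - 12*x^3 + 11*x^2 + 29*x + 3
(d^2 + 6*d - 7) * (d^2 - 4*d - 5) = d^4 + 2*d^3 - 36*d^2 - 2*d + 35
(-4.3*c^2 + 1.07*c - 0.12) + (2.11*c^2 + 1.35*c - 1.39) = -2.19*c^2 + 2.42*c - 1.51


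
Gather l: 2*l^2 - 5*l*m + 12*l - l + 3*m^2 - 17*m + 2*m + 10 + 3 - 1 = 2*l^2 + l*(11 - 5*m) + 3*m^2 - 15*m + 12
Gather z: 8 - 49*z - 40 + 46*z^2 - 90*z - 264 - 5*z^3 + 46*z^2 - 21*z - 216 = -5*z^3 + 92*z^2 - 160*z - 512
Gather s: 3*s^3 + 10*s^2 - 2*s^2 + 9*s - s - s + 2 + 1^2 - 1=3*s^3 + 8*s^2 + 7*s + 2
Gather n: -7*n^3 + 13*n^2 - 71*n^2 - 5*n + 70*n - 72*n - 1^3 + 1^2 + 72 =-7*n^3 - 58*n^2 - 7*n + 72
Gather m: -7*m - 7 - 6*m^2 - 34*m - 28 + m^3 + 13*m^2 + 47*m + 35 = m^3 + 7*m^2 + 6*m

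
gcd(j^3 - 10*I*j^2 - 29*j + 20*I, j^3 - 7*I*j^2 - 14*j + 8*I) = j^2 - 5*I*j - 4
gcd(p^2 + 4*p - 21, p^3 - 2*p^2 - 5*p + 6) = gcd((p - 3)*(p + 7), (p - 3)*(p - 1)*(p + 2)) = p - 3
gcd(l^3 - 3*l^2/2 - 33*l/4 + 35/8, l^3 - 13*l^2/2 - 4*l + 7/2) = l - 1/2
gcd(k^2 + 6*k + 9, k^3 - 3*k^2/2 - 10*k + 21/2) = k + 3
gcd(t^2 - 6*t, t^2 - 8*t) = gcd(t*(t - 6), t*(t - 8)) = t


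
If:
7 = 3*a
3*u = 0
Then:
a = 7/3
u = 0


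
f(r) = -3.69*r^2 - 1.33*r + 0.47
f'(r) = -7.38*r - 1.33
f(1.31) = -7.60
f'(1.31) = -11.00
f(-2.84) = -25.51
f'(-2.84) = 19.63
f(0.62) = -1.77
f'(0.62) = -5.91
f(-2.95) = -27.72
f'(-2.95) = 20.44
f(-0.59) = -0.03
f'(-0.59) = 3.02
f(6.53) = -165.56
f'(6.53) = -49.52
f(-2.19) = -14.31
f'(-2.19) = 14.83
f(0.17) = 0.14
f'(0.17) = -2.58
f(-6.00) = -124.39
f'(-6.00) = 42.95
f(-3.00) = -28.75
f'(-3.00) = 20.81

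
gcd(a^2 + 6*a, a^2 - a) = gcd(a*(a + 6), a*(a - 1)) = a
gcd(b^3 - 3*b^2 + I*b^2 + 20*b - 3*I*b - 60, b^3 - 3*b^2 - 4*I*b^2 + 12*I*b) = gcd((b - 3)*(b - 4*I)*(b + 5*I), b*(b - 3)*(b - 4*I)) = b^2 + b*(-3 - 4*I) + 12*I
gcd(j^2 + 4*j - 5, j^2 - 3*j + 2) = j - 1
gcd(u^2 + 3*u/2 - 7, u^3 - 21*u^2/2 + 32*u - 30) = u - 2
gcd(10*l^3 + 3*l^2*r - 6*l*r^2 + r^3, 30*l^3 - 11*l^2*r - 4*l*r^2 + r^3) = 10*l^2 - 7*l*r + r^2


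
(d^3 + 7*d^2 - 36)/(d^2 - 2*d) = d + 9 + 18/d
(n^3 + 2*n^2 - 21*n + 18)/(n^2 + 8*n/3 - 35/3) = 3*(n^3 + 2*n^2 - 21*n + 18)/(3*n^2 + 8*n - 35)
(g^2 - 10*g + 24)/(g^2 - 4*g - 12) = (g - 4)/(g + 2)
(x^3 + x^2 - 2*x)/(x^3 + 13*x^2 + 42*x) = (x^2 + x - 2)/(x^2 + 13*x + 42)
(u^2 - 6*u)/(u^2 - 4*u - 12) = u/(u + 2)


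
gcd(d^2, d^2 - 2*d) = d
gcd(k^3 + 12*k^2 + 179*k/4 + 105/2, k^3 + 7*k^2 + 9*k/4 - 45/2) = k^2 + 17*k/2 + 15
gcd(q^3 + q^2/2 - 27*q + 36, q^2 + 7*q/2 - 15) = q + 6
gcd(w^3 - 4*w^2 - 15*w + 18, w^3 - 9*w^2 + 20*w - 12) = w^2 - 7*w + 6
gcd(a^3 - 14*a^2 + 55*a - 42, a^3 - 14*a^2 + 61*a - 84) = a - 7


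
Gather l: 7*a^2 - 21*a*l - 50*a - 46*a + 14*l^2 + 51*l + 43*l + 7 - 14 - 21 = 7*a^2 - 96*a + 14*l^2 + l*(94 - 21*a) - 28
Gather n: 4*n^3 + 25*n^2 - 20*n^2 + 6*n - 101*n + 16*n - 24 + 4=4*n^3 + 5*n^2 - 79*n - 20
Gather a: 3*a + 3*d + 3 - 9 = 3*a + 3*d - 6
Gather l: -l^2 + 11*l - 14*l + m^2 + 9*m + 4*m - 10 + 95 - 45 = -l^2 - 3*l + m^2 + 13*m + 40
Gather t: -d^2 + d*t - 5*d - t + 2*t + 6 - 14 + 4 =-d^2 - 5*d + t*(d + 1) - 4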